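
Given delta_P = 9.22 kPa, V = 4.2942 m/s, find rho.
Formula: V = \sqrt{\frac{2 \Delta P}{\rho}}
Substituting knowns: 4.2942 = √(2·(9.22·1000)/rho)
Solving for rho: rho = 2·(9.22·1000)/4.2942² = 1000 kg/m³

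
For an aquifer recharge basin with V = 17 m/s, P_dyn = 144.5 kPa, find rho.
Formula: P_{dyn} = \frac{1}{2} \rho V^2
Substituting knowns: 144.5 = 0.5·rho·17²/1000
Solving for rho: rho = 2·(144.5·1000)/17² = 1000 kg/m³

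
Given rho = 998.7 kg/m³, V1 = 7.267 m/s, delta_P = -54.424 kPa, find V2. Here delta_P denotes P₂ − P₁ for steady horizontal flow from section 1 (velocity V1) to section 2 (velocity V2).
Formula: \Delta P = \frac{1}{2} \rho (V_1^2 - V_2^2)
Substituting knowns: -54.424 = 0.5·998.7·(7.267² − V2²)/1000
Solving for V2: V2 = √(7.267² − 2·(-54.424·1000)/998.7) = 12.72 m/s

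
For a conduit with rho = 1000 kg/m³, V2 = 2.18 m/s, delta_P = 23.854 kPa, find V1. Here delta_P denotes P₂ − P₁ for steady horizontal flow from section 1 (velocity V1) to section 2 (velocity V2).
Formula: \Delta P = \frac{1}{2} \rho (V_1^2 - V_2^2)
Substituting knowns: 23.854 = 0.5·1000·(V1² − 2.18²)/1000
Solving for V1: V1 = √(2.18² + 2·(23.854·1000)/1000) = 7.243 m/s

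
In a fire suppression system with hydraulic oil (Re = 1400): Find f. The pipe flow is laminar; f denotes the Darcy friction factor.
Formula: f = \frac{64}{Re}
f = 64/1400 = 0.04571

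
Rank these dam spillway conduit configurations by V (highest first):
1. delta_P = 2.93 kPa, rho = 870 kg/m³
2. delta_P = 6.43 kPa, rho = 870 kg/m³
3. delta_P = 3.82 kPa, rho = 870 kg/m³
Case 1: V = 2.595 m/s
Case 2: V = 3.845 m/s
Case 3: V = 2.963 m/s
Ranking (highest first): 2, 3, 1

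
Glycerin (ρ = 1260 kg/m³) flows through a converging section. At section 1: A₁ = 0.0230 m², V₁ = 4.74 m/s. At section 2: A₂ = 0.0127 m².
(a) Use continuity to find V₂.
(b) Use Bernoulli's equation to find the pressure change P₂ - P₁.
(a) Continuity: A₁V₁=A₂V₂ -> V₂=A₁V₁/A₂=0.0230*4.74/0.0127=8.58 m/s
(b) Bernoulli: P₂-P₁=0.5*rho*(V₁^2-V₂^2)/1000=0.5*1260*(4.74^2-8.58^2)/1000=-32.22 kPa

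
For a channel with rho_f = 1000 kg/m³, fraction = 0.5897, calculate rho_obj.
Formula: f_{sub} = \frac{\rho_{obj}}{\rho_f}
Substituting knowns: 0.5897 = rho_obj/1000
Solving for rho_obj: rho_obj = 0.5897·1000 = 589.7 kg/m³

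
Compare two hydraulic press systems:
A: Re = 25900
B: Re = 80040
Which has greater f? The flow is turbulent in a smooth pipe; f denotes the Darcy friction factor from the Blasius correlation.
f(A) = 0.02491, f(B) = 0.01879. Answer: A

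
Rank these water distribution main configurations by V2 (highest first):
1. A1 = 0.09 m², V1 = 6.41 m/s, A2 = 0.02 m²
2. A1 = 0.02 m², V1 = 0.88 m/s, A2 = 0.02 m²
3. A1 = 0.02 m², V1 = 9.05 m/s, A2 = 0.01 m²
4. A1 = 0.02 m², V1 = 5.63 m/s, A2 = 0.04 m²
Case 1: V2 = 28.84 m/s
Case 2: V2 = 0.88 m/s
Case 3: V2 = 18.1 m/s
Case 4: V2 = 2.815 m/s
Ranking (highest first): 1, 3, 4, 2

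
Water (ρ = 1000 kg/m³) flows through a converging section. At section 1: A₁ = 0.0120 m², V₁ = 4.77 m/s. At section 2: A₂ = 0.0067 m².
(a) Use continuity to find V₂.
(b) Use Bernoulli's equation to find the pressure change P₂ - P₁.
(a) Continuity: A₁V₁=A₂V₂ -> V₂=A₁V₁/A₂=0.0120*4.77/0.0067=8.54 m/s
(b) Bernoulli: P₂-P₁=0.5*rho*(V₁^2-V₂^2)/1000=0.5*1000*(4.77^2-8.54^2)/1000=-25.09 kPa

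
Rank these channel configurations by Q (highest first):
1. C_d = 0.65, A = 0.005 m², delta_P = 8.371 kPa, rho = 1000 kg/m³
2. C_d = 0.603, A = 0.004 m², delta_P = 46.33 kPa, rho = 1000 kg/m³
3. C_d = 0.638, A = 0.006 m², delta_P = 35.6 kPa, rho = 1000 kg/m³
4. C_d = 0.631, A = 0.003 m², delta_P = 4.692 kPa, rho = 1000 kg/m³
Case 1: Q = 13.3 L/s
Case 2: Q = 23.22 L/s
Case 3: Q = 32.3 L/s
Case 4: Q = 5.799 L/s
Ranking (highest first): 3, 2, 1, 4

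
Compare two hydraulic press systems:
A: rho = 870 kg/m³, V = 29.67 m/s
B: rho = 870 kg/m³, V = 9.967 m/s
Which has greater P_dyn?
P_dyn(A) = 382.9 kPa, P_dyn(B) = 43.21 kPa. Answer: A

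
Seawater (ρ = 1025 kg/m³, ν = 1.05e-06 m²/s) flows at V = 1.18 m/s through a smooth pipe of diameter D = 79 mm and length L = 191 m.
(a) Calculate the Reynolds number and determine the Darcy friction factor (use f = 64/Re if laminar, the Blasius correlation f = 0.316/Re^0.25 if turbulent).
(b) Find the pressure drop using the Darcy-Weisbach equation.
(a) Re = V·D/ν = 1.18·0.079/1.05e-06 = 88781 → turbulent (Re > 4000); f = 0.316/Re^0.25 = 0.316/88781^0.25 = 0.018307
(b) Darcy-Weisbach: ΔP = f·(L/D)·½ρV²/1000 = 0.018307·(191/0.079)·½·1025·1.18²/1000 = 31.59 kPa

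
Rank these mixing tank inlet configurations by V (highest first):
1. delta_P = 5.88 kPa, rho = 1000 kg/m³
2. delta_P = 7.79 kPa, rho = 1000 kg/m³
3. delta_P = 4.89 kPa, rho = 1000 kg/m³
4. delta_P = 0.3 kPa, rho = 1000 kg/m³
Case 1: V = 3.429 m/s
Case 2: V = 3.947 m/s
Case 3: V = 3.127 m/s
Case 4: V = 0.7746 m/s
Ranking (highest first): 2, 1, 3, 4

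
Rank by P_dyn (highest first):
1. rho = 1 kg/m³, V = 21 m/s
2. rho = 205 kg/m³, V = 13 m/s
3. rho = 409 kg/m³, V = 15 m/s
Case 1: P_dyn = 0.2205 kPa
Case 2: P_dyn = 17.32 kPa
Case 3: P_dyn = 46.01 kPa
Ranking (highest first): 3, 2, 1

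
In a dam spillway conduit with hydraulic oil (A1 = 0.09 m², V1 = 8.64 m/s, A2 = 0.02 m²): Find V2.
Formula: V_2 = \frac{A_1 V_1}{A_2}
V2 = 0.09·8.64/0.02 = 38.88 m/s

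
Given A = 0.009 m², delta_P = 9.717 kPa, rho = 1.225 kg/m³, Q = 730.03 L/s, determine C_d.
Formula: Q = C_d A \sqrt{\frac{2 \Delta P}{\rho}}
Substituting knowns: 730.03 = C_d·0.009·√(2·(9.717·1000)/1.225)·1000
Solving for C_d: C_d = (730.03/1000)/(0.009·√(2·(9.717·1000)/1.225)) = 0.644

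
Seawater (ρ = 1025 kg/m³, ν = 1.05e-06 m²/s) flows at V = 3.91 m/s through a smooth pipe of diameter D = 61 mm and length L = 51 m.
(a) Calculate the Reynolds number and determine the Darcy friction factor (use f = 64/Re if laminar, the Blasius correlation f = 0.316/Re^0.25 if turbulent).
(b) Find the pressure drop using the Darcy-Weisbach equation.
(a) Re = V·D/ν = 3.91·0.061/1.05e-06 = 227150 → turbulent (Re > 4000); f = 0.316/Re^0.25 = 0.316/227150^0.25 = 0.014475 (Blasius is strictly valid for Re ≲ 1e5; used here as the smooth-pipe estimate the problem specifies)
(b) Darcy-Weisbach: ΔP = f·(L/D)·½ρV²/1000 = 0.014475·(51/0.061)·½·1025·3.91²/1000 = 94.82 kPa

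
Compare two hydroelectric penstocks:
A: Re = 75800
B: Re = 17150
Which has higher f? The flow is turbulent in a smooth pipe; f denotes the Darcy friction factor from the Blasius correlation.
f(A) = 0.01904, f(B) = 0.02761. Answer: B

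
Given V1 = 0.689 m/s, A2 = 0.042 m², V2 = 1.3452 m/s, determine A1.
Formula: V_2 = \frac{A_1 V_1}{A_2}
Substituting knowns: 1.3452 = A1·0.689/0.042
Solving for A1: A1 = 1.3452·0.042/0.689 = 0.082 m²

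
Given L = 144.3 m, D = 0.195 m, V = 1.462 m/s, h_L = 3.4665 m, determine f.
Formula: h_L = f \frac{L}{D} \frac{V^2}{2g}
Substituting knowns: 3.4665 = f·(144.3/0.195)·1.462²/(2·9.81)
Solving for f: f = 3.4665·2·9.81/((144.3/0.195)·1.462²) = 0.043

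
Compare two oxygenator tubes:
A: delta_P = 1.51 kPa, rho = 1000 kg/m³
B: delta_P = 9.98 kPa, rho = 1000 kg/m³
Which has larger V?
V(A) = 1.738 m/s, V(B) = 4.468 m/s. Answer: B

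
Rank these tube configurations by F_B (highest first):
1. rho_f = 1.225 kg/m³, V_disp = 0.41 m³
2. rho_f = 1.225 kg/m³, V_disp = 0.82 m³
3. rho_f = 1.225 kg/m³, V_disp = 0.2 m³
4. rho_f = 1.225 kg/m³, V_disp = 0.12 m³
Case 1: F_B = 4.927 N
Case 2: F_B = 9.854 N
Case 3: F_B = 2.403 N
Case 4: F_B = 1.442 N
Ranking (highest first): 2, 1, 3, 4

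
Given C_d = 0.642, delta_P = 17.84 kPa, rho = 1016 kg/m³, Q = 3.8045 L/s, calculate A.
Formula: Q = C_d A \sqrt{\frac{2 \Delta P}{\rho}}
Substituting knowns: 3.8045 = 0.642·A·√(2·(17.84·1000)/1016)·1000
Solving for A: A = (3.8045/1000)/(0.642·√(2·(17.84·1000)/1016)) = 0.001 m²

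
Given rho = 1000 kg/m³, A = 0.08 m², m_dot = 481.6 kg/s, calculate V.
Formula: \dot{m} = \rho A V
Substituting knowns: 481.6 = 1000·0.08·V
Solving for V: V = 481.6/(1000·0.08) = 6.02 m/s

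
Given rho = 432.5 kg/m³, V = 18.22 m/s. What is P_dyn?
Formula: P_{dyn} = \frac{1}{2} \rho V^2
P_dyn = 0.5·432.5·18.22²/1000 = 71.79 kPa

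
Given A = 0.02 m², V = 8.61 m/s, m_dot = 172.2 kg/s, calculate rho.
Formula: \dot{m} = \rho A V
Substituting knowns: 172.2 = rho·0.02·8.61
Solving for rho: rho = 172.2/(0.02·8.61) = 1000 kg/m³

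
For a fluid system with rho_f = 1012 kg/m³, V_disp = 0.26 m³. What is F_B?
Formula: F_B = \rho_f g V_{disp}
F_B = 1012·9.81·0.26 = 2581 N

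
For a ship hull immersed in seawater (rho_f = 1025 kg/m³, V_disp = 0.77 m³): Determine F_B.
Formula: F_B = \rho_f g V_{disp}
F_B = 1025·9.81·0.77 = 7743 N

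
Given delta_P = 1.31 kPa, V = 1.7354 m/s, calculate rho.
Formula: V = \sqrt{\frac{2 \Delta P}{\rho}}
Substituting knowns: 1.7354 = √(2·(1.31·1000)/rho)
Solving for rho: rho = 2·(1.31·1000)/1.7354² = 870 kg/m³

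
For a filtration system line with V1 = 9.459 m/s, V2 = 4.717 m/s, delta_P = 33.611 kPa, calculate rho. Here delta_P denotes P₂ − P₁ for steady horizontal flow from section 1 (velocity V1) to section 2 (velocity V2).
Formula: \Delta P = \frac{1}{2} \rho (V_1^2 - V_2^2)
Substituting knowns: 33.611 = 0.5·rho·(9.459² − 4.717²)/1000
Solving for rho: rho = 2·(33.611·1000)/(9.459² − 4.717²) = 1000 kg/m³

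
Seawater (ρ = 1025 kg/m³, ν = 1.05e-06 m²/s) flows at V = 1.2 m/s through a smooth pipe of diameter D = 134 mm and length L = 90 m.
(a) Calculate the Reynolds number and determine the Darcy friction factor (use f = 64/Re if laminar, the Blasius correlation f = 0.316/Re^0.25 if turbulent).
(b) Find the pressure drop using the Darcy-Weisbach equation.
(a) Re = V·D/ν = 1.2·0.134/1.05e-06 = 153140 → turbulent (Re > 4000); f = 0.316/Re^0.25 = 0.316/153140^0.25 = 0.015974 (Blasius is strictly valid for Re ≲ 1e5; used here as the smooth-pipe estimate the problem specifies)
(b) Darcy-Weisbach: ΔP = f·(L/D)·½ρV²/1000 = 0.015974·(90/0.134)·½·1025·1.2²/1000 = 7.918 kPa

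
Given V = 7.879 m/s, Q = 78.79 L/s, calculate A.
Formula: Q = A V
Substituting knowns: 78.79 = A·7.879·1000
Solving for A: A = (78.79/1000)/7.879 = 0.01 m²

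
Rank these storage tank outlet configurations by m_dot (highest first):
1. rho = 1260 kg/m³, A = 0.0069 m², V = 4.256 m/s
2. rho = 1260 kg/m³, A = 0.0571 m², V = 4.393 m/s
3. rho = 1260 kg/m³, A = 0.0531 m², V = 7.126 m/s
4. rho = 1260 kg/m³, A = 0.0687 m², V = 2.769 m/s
Case 1: m_dot = 37 kg/s
Case 2: m_dot = 316.1 kg/s
Case 3: m_dot = 476.8 kg/s
Case 4: m_dot = 239.7 kg/s
Ranking (highest first): 3, 2, 4, 1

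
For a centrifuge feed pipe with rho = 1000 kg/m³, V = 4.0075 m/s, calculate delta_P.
Formula: V = \sqrt{\frac{2 \Delta P}{\rho}}
Substituting knowns: 4.0075 = √(2·(delta_P·1000)/1000)
Solving for delta_P: delta_P = 4.0075²·1000/2/1000 = 8.03 kPa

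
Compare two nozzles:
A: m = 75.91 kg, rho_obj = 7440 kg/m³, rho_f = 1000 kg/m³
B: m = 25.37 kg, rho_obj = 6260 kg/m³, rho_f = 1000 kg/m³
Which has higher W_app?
W_app(A) = 644.6 N, W_app(B) = 209.1 N. Answer: A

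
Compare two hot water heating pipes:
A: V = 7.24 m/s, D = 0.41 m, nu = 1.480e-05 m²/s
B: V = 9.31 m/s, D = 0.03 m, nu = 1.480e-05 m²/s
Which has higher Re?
Re(A) = 200568, Re(B) = 18872. Answer: A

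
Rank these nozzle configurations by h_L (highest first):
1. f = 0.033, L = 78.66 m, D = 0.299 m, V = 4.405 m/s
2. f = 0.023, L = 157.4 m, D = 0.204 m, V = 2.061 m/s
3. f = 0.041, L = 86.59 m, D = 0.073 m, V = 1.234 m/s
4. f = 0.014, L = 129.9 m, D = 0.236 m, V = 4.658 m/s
Case 1: h_L = 8.586 m
Case 2: h_L = 3.842 m
Case 3: h_L = 3.775 m
Case 4: h_L = 8.522 m
Ranking (highest first): 1, 4, 2, 3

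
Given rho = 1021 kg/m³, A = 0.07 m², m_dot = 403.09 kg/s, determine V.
Formula: \dot{m} = \rho A V
Substituting knowns: 403.09 = 1021·0.07·V
Solving for V: V = 403.09/(1021·0.07) = 5.64 m/s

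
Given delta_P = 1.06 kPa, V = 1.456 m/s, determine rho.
Formula: V = \sqrt{\frac{2 \Delta P}{\rho}}
Substituting knowns: 1.456 = √(2·(1.06·1000)/rho)
Solving for rho: rho = 2·(1.06·1000)/1.456² = 1000 kg/m³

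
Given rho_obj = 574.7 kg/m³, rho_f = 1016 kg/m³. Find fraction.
Formula: f_{sub} = \frac{\rho_{obj}}{\rho_f}
fraction = 574.7/1016 = 0.5656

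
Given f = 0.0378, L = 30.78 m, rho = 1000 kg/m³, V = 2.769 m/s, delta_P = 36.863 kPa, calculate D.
Formula: \Delta P = f \frac{L}{D} \frac{\rho V^2}{2}
Substituting knowns: 36.863 = 0.0378·(30.78/D)·0.5·1000·2.769²/1000
Solving for D: D = 0.0378·30.78·0.5·1000·2.769²/(36.863·1000) = 0.121 m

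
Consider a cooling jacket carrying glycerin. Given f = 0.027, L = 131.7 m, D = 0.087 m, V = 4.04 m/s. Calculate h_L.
Formula: h_L = f \frac{L}{D} \frac{V^2}{2g}
h_L = 0.027·(131.7/0.087)·4.04²/(2·9.81) = 34 m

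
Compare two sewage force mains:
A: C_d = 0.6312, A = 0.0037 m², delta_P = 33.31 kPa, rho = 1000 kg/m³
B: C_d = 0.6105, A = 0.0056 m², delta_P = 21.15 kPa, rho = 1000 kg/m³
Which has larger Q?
Q(A) = 19.06 L/s, Q(B) = 22.24 L/s. Answer: B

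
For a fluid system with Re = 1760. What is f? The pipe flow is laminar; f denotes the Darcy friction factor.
Formula: f = \frac{64}{Re}
f = 64/1760 = 0.03636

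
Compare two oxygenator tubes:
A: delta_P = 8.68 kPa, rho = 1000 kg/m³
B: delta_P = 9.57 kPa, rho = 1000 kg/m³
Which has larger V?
V(A) = 4.167 m/s, V(B) = 4.375 m/s. Answer: B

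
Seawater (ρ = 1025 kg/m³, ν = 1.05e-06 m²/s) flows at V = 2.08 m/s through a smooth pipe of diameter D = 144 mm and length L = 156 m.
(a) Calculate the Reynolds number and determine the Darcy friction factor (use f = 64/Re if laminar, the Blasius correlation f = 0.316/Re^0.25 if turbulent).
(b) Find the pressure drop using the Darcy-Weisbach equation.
(a) Re = V·D/ν = 2.08·0.144/1.05e-06 = 285260 → turbulent (Re > 4000); f = 0.316/Re^0.25 = 0.316/285260^0.25 = 0.013673 (Blasius is strictly valid for Re ≲ 1e5; used here as the smooth-pipe estimate the problem specifies)
(b) Darcy-Weisbach: ΔP = f·(L/D)·½ρV²/1000 = 0.013673·(156/0.144)·½·1025·2.08²/1000 = 32.84 kPa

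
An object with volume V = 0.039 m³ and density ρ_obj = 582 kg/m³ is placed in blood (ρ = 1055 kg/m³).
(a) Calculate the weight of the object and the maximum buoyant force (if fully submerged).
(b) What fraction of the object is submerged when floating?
(a) W=rho_obj*g*V=582*9.81*0.039=222.7 N; F_B(max)=rho*g*V=1055*9.81*0.039=403.6 N
(b) Floating fraction=rho_obj/rho=582/1055=0.552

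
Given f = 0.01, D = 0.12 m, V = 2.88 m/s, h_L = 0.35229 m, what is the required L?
Formula: h_L = f \frac{L}{D} \frac{V^2}{2g}
Substituting knowns: 0.35229 = 0.01·(L/0.12)·2.88²/(2·9.81)
Solving for L: L = 0.35229·2·9.81·0.12/(0.01·2.88²) = 10 m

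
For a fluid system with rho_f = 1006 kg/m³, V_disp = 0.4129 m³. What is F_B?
Formula: F_B = \rho_f g V_{disp}
F_B = 1006·9.81·0.4129 = 4075 N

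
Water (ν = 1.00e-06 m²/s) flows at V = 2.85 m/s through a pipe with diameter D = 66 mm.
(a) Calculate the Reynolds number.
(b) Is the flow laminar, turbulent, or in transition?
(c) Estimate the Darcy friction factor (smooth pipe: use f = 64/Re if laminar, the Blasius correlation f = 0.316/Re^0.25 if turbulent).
(a) Re = V·D/ν = 2.85·0.066/1.00e-06 = 188100
(b) Flow regime: turbulent (Re > 4000)
(c) Friction factor: f = 0.316/Re^0.25 = 0.316/188100^0.25 = 0.01517 (Blasius is strictly valid for Re ≲ 1e5; used here as the smooth-pipe estimate the problem specifies)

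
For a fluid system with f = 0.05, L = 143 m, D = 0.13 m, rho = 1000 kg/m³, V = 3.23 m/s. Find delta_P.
Formula: \Delta P = f \frac{L}{D} \frac{\rho V^2}{2}
delta_P = 0.05·(143/0.13)·0.5·1000·3.23²/1000 = 286.9 kPa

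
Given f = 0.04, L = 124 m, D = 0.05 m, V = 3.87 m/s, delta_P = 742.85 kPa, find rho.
Formula: \Delta P = f \frac{L}{D} \frac{\rho V^2}{2}
Substituting knowns: 742.85 = 0.04·(124/0.05)·0.5·rho·3.87²/1000
Solving for rho: rho = (742.85·1000)/(0.04·(124/0.05)·0.5·3.87²) = 1000 kg/m³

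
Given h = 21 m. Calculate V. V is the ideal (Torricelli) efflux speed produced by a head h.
Formula: V = \sqrt{2 g h}
V = √(2·9.81·21) = 20.3 m/s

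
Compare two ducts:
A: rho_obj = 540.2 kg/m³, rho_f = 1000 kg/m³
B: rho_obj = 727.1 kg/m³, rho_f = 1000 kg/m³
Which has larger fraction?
fraction(A) = 0.5402, fraction(B) = 0.7271. Answer: B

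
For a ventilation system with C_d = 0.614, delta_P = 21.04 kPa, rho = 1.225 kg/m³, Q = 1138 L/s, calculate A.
Formula: Q = C_d A \sqrt{\frac{2 \Delta P}{\rho}}
Substituting knowns: 1138 = 0.614·A·√(2·(21.04·1000)/1.225)·1000
Solving for A: A = (1138/1000)/(0.614·√(2·(21.04·1000)/1.225)) = 0.01 m²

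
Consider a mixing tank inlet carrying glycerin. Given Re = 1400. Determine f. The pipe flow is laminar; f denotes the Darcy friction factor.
Formula: f = \frac{64}{Re}
f = 64/1400 = 0.04571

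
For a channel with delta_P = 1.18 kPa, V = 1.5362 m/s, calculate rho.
Formula: V = \sqrt{\frac{2 \Delta P}{\rho}}
Substituting knowns: 1.5362 = √(2·(1.18·1000)/rho)
Solving for rho: rho = 2·(1.18·1000)/1.5362² = 1000 kg/m³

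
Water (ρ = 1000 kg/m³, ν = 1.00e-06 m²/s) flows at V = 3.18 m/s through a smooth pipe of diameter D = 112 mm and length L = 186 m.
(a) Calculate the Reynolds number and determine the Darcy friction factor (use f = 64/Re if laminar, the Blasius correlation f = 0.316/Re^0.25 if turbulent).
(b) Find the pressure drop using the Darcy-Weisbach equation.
(a) Re = V·D/ν = 3.18·0.112/1.00e-06 = 356160 → turbulent (Re > 4000); f = 0.316/Re^0.25 = 0.316/356160^0.25 = 0.012935 (Blasius is strictly valid for Re ≲ 1e5; used here as the smooth-pipe estimate the problem specifies)
(b) Darcy-Weisbach: ΔP = f·(L/D)·½ρV²/1000 = 0.012935·(186/0.112)·½·1000·3.18²/1000 = 108.6 kPa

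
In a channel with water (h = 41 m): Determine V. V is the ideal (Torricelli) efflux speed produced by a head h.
Formula: V = \sqrt{2 g h}
V = √(2·9.81·41) = 28.36 m/s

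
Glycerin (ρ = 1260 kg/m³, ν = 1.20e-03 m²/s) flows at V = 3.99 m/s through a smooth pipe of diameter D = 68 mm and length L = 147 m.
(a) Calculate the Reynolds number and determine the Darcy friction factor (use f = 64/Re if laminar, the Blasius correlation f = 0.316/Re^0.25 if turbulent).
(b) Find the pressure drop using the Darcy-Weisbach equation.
(a) Re = V·D/ν = 3.99·0.068/1.20e-03 = 226.1 → laminar (Re < 2300); f = 64/Re = 64/226.1 = 0.28306
(b) Darcy-Weisbach: ΔP = f·(L/D)·½ρV²/1000 = 0.28306·(147/0.068)·½·1260·3.99²/1000 = 6137 kPa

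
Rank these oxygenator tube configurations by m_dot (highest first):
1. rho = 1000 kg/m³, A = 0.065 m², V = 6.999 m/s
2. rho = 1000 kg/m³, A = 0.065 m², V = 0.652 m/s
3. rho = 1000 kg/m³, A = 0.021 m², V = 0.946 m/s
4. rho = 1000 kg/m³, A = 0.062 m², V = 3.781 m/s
Case 1: m_dot = 454.9 kg/s
Case 2: m_dot = 42.38 kg/s
Case 3: m_dot = 19.87 kg/s
Case 4: m_dot = 234.4 kg/s
Ranking (highest first): 1, 4, 2, 3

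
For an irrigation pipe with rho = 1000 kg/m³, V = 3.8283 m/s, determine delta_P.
Formula: V = \sqrt{\frac{2 \Delta P}{\rho}}
Substituting knowns: 3.8283 = √(2·(delta_P·1000)/1000)
Solving for delta_P: delta_P = 3.8283²·1000/2/1000 = 7.328 kPa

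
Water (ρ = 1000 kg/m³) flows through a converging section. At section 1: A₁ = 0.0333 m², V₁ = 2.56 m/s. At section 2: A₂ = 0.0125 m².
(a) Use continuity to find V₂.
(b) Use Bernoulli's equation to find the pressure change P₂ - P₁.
(a) Continuity: A₁V₁=A₂V₂ -> V₂=A₁V₁/A₂=0.0333*2.56/0.0125=6.82 m/s
(b) Bernoulli: P₂-P₁=0.5*rho*(V₁^2-V₂^2)/1000=0.5*1000*(2.56^2-6.82^2)/1000=-19.98 kPa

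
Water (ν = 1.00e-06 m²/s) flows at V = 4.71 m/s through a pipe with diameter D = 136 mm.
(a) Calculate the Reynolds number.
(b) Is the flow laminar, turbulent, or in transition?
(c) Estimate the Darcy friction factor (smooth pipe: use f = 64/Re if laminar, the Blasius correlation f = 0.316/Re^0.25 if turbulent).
(a) Re = V·D/ν = 4.71·0.136/1.00e-06 = 640560
(b) Flow regime: turbulent (Re > 4000)
(c) Friction factor: f = 0.316/Re^0.25 = 0.316/640560^0.25 = 0.01117 (Blasius is strictly valid for Re ≲ 1e5; used here as the smooth-pipe estimate the problem specifies)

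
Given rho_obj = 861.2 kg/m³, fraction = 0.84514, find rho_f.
Formula: f_{sub} = \frac{\rho_{obj}}{\rho_f}
Substituting knowns: 0.84514 = 861.2/rho_f
Solving for rho_f: rho_f = 861.2/0.84514 = 1019 kg/m³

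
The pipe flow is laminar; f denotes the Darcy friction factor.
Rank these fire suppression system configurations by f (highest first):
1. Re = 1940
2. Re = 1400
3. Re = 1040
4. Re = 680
Case 1: f = 0.03299
Case 2: f = 0.04571
Case 3: f = 0.06154
Case 4: f = 0.09412
Ranking (highest first): 4, 3, 2, 1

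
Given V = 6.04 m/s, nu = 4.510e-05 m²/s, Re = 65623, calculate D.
Formula: Re = \frac{V D}{\nu}
Substituting knowns: 65623 = 6.04·D/4.510e-05
Solving for D: D = 65623·4.510e-05/6.04 = 0.49 m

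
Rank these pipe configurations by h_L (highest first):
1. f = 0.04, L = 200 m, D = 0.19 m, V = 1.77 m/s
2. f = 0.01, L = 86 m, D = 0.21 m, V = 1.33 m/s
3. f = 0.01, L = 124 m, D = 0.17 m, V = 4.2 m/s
Case 1: h_L = 6.723 m
Case 2: h_L = 0.3692 m
Case 3: h_L = 6.558 m
Ranking (highest first): 1, 3, 2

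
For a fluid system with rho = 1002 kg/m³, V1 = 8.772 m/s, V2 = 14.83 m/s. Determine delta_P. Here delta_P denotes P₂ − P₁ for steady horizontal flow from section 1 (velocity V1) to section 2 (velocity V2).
Formula: \Delta P = \frac{1}{2} \rho (V_1^2 - V_2^2)
delta_P = 0.5·1002·(8.772² − 14.83²)/1000 = -71.63 kPa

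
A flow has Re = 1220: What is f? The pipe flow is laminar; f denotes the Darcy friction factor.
Formula: f = \frac{64}{Re}
f = 64/1220 = 0.05246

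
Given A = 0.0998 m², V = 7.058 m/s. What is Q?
Formula: Q = A V
Q = 0.0998·7.058·1000 = 704.4 L/s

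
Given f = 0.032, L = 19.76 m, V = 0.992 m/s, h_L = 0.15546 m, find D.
Formula: h_L = f \frac{L}{D} \frac{V^2}{2g}
Substituting knowns: 0.15546 = 0.032·(19.76/D)·0.992²/(2·9.81)
Solving for D: D = 0.032·19.76·0.992²/(2·9.81·0.15546) = 0.204 m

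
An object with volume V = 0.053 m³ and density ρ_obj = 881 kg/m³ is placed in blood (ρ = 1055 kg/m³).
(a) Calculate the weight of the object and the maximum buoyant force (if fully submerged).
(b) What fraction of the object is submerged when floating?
(a) W=rho_obj*g*V=881*9.81*0.053=458.1 N; F_B(max)=rho*g*V=1055*9.81*0.053=548.5 N
(b) Floating fraction=rho_obj/rho=881/1055=0.835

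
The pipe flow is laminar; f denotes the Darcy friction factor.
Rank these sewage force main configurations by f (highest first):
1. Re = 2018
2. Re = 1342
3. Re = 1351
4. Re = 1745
Case 1: f = 0.03171
Case 2: f = 0.04769
Case 3: f = 0.04737
Case 4: f = 0.03668
Ranking (highest first): 2, 3, 4, 1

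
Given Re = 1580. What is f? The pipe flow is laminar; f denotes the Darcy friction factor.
Formula: f = \frac{64}{Re}
f = 64/1580 = 0.04051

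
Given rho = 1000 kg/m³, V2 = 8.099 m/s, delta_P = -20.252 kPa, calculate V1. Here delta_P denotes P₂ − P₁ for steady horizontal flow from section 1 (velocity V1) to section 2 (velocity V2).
Formula: \Delta P = \frac{1}{2} \rho (V_1^2 - V_2^2)
Substituting knowns: -20.252 = 0.5·1000·(V1² − 8.099²)/1000
Solving for V1: V1 = √(8.099² + 2·(-20.252·1000)/1000) = 5.009 m/s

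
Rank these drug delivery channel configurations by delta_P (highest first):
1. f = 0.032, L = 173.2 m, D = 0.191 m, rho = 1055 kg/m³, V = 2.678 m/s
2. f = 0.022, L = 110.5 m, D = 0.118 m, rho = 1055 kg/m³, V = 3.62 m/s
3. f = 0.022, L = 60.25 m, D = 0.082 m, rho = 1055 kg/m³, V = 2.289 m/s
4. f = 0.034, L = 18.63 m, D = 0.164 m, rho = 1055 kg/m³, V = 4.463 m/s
Case 1: delta_P = 109.8 kPa
Case 2: delta_P = 142.4 kPa
Case 3: delta_P = 44.68 kPa
Case 4: delta_P = 40.58 kPa
Ranking (highest first): 2, 1, 3, 4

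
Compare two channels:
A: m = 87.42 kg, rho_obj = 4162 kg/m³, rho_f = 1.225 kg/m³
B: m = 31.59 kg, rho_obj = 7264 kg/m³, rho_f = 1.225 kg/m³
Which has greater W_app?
W_app(A) = 857.3 N, W_app(B) = 309.8 N. Answer: A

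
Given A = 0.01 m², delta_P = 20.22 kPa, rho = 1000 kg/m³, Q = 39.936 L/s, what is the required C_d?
Formula: Q = C_d A \sqrt{\frac{2 \Delta P}{\rho}}
Substituting knowns: 39.936 = C_d·0.01·√(2·(20.22·1000)/1000)·1000
Solving for C_d: C_d = (39.936/1000)/(0.01·√(2·(20.22·1000)/1000)) = 0.628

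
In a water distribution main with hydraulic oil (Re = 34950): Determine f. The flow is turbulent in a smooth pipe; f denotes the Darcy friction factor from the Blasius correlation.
Formula: f = \frac{0.316}{Re^{0.25}}
f = 0.316/34950^0.25 = 0.02311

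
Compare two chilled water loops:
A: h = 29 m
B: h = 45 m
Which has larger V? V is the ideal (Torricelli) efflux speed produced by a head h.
V(A) = 23.85 m/s, V(B) = 29.71 m/s. Answer: B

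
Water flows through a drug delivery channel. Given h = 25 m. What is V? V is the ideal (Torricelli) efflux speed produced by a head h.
Formula: V = \sqrt{2 g h}
V = √(2·9.81·25) = 22.15 m/s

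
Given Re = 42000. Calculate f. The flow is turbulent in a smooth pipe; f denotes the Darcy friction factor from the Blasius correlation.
Formula: f = \frac{0.316}{Re^{0.25}}
f = 0.316/42000^0.25 = 0.02207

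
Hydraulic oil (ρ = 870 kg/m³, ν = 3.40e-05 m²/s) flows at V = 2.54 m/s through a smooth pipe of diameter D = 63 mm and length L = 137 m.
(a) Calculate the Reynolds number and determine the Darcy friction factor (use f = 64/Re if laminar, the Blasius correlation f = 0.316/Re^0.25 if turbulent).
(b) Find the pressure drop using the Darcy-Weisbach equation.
(a) Re = V·D/ν = 2.54·0.063/3.40e-05 = 4706.5 → turbulent (Re > 4000); f = 0.316/Re^0.25 = 0.316/4706.5^0.25 = 0.038152
(b) Darcy-Weisbach: ΔP = f·(L/D)·½ρV²/1000 = 0.038152·(137/0.063)·½·870·2.54²/1000 = 232.8 kPa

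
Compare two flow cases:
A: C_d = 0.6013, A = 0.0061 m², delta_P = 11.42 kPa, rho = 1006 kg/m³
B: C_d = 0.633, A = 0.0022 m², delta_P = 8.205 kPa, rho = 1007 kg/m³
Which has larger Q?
Q(A) = 17.48 L/s, Q(B) = 5.622 L/s. Answer: A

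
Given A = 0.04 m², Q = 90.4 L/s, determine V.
Formula: Q = A V
Substituting knowns: 90.4 = 0.04·V·1000
Solving for V: V = (90.4/1000)/0.04 = 2.26 m/s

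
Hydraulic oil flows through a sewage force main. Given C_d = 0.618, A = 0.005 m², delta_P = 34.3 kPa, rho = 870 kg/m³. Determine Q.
Formula: Q = C_d A \sqrt{\frac{2 \Delta P}{\rho}}
Q = 0.618·0.005·√(2·(34.3·1000)/870)·1000 = 27.44 L/s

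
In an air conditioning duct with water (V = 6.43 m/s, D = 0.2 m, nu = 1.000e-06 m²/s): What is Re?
Formula: Re = \frac{V D}{\nu}
Re = 6.43·0.2/1.000e-06 = 1.286e+06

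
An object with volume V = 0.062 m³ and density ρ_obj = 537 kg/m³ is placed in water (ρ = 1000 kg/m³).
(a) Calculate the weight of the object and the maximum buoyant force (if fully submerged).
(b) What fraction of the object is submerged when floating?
(a) W=rho_obj*g*V=537*9.81*0.062=326.6 N; F_B(max)=rho*g*V=1000*9.81*0.062=608.2 N
(b) Floating fraction=rho_obj/rho=537/1000=0.537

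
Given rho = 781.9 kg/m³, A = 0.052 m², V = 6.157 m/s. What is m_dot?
Formula: \dot{m} = \rho A V
m_dot = 781.9·0.052·6.157 = 250.3 kg/s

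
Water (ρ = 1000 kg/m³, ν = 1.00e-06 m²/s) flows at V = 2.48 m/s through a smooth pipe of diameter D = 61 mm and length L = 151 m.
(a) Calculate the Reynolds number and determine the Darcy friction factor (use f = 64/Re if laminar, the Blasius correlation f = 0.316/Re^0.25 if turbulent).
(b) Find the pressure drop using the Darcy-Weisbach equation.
(a) Re = V·D/ν = 2.48·0.061/1.00e-06 = 151280 → turbulent (Re > 4000); f = 0.316/Re^0.25 = 0.316/151280^0.25 = 0.016023 (Blasius is strictly valid for Re ≲ 1e5; used here as the smooth-pipe estimate the problem specifies)
(b) Darcy-Weisbach: ΔP = f·(L/D)·½ρV²/1000 = 0.016023·(151/0.061)·½·1000·2.48²/1000 = 122 kPa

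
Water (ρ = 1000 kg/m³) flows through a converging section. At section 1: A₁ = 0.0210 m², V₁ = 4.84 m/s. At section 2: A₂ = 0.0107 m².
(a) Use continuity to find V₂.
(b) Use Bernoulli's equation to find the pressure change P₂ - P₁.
(a) Continuity: A₁V₁=A₂V₂ -> V₂=A₁V₁/A₂=0.0210*4.84/0.0107=9.50 m/s
(b) Bernoulli: P₂-P₁=0.5*rho*(V₁^2-V₂^2)/1000=0.5*1000*(4.84^2-9.50^2)/1000=-33.41 kPa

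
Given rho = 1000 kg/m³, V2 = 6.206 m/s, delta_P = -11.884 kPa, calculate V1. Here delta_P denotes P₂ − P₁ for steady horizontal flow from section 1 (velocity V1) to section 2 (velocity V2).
Formula: \Delta P = \frac{1}{2} \rho (V_1^2 - V_2^2)
Substituting knowns: -11.884 = 0.5·1000·(V1² − 6.206²)/1000
Solving for V1: V1 = √(6.206² + 2·(-11.884·1000)/1000) = 3.84 m/s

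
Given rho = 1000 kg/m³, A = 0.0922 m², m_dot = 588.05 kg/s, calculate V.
Formula: \dot{m} = \rho A V
Substituting knowns: 588.05 = 1000·0.0922·V
Solving for V: V = 588.05/(1000·0.0922) = 6.378 m/s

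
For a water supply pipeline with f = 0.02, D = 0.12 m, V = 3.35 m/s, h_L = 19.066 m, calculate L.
Formula: h_L = f \frac{L}{D} \frac{V^2}{2g}
Substituting knowns: 19.066 = 0.02·(L/0.12)·3.35²/(2·9.81)
Solving for L: L = 19.066·2·9.81·0.12/(0.02·3.35²) = 200 m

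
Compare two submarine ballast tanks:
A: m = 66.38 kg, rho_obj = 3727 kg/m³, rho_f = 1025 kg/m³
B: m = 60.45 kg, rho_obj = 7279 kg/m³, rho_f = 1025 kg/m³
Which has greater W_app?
W_app(A) = 472.1 N, W_app(B) = 509.5 N. Answer: B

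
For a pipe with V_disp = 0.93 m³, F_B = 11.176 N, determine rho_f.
Formula: F_B = \rho_f g V_{disp}
Substituting knowns: 11.176 = rho_f·9.81·0.93
Solving for rho_f: rho_f = 11.176/(9.81·0.93) = 1.225 kg/m³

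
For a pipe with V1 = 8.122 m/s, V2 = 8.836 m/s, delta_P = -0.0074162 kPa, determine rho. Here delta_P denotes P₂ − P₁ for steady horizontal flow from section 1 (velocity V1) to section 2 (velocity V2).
Formula: \Delta P = \frac{1}{2} \rho (V_1^2 - V_2^2)
Substituting knowns: -0.0074162 = 0.5·rho·(8.122² − 8.836²)/1000
Solving for rho: rho = 2·(-0.0074162·1000)/(8.122² − 8.836²) = 1.225 kg/m³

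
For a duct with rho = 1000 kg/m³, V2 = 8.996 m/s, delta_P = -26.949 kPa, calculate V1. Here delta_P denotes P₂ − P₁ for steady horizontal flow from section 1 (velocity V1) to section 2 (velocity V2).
Formula: \Delta P = \frac{1}{2} \rho (V_1^2 - V_2^2)
Substituting knowns: -26.949 = 0.5·1000·(V1² − 8.996²)/1000
Solving for V1: V1 = √(8.996² + 2·(-26.949·1000)/1000) = 5.199 m/s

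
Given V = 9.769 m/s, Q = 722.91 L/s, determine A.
Formula: Q = A V
Substituting knowns: 722.91 = A·9.769·1000
Solving for A: A = (722.91/1000)/9.769 = 0.074 m²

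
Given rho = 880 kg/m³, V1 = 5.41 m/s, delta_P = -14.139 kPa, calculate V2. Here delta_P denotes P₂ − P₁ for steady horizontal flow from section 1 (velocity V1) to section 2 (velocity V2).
Formula: \Delta P = \frac{1}{2} \rho (V_1^2 - V_2^2)
Substituting knowns: -14.139 = 0.5·880·(5.41² − V2²)/1000
Solving for V2: V2 = √(5.41² − 2·(-14.139·1000)/880) = 7.836 m/s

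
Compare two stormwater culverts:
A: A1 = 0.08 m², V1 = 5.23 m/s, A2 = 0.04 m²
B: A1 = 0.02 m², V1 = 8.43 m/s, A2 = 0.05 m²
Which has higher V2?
V2(A) = 10.46 m/s, V2(B) = 3.372 m/s. Answer: A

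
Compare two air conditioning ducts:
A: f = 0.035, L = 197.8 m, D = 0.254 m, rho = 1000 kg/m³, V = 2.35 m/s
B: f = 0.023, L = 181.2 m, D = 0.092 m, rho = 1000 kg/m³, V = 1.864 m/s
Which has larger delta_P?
delta_P(A) = 75.26 kPa, delta_P(B) = 78.7 kPa. Answer: B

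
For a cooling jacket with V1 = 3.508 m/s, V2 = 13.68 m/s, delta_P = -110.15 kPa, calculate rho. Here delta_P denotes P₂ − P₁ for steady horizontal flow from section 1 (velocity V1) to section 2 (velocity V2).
Formula: \Delta P = \frac{1}{2} \rho (V_1^2 - V_2^2)
Substituting knowns: -110.15 = 0.5·rho·(3.508² − 13.68²)/1000
Solving for rho: rho = 2·(-110.15·1000)/(3.508² − 13.68²) = 1260 kg/m³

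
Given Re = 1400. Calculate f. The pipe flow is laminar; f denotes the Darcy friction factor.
Formula: f = \frac{64}{Re}
f = 64/1400 = 0.04571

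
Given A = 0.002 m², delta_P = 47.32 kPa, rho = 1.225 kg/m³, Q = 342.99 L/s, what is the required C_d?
Formula: Q = C_d A \sqrt{\frac{2 \Delta P}{\rho}}
Substituting knowns: 342.99 = C_d·0.002·√(2·(47.32·1000)/1.225)·1000
Solving for C_d: C_d = (342.99/1000)/(0.002·√(2·(47.32·1000)/1.225)) = 0.617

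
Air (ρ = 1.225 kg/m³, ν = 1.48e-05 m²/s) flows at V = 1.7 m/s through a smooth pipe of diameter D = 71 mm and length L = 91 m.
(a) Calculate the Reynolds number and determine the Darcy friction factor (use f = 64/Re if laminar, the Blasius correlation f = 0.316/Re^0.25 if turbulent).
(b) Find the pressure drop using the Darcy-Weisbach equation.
(a) Re = V·D/ν = 1.7·0.071/1.48e-05 = 8155.4 → turbulent (Re > 4000); f = 0.316/Re^0.25 = 0.316/8155.4^0.25 = 0.033253
(b) Darcy-Weisbach: ΔP = f·(L/D)·½ρV²/1000 = 0.033253·(91/0.071)·½·1.225·1.7²/1000 = 0.07544 kPa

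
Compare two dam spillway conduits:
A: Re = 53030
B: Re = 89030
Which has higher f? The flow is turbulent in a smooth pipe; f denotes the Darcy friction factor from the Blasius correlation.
f(A) = 0.02082, f(B) = 0.01829. Answer: A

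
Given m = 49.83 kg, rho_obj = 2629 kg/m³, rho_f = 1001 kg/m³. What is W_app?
Formula: W_{app} = mg\left(1 - \frac{\rho_f}{\rho_{obj}}\right)
W_app = 49.83·9.81·(1 − 1001/2629) = 302.7 N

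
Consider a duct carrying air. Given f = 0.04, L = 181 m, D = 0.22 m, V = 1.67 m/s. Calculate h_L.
Formula: h_L = f \frac{L}{D} \frac{V^2}{2g}
h_L = 0.04·(181/0.22)·1.67²/(2·9.81) = 4.678 m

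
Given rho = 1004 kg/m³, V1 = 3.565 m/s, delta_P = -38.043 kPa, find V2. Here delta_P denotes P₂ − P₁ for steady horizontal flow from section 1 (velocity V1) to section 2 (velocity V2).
Formula: \Delta P = \frac{1}{2} \rho (V_1^2 - V_2^2)
Substituting knowns: -38.043 = 0.5·1004·(3.565² − V2²)/1000
Solving for V2: V2 = √(3.565² − 2·(-38.043·1000)/1004) = 9.407 m/s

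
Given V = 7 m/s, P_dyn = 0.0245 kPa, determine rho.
Formula: P_{dyn} = \frac{1}{2} \rho V^2
Substituting knowns: 0.0245 = 0.5·rho·7²/1000
Solving for rho: rho = 2·(0.0245·1000)/7² = 1 kg/m³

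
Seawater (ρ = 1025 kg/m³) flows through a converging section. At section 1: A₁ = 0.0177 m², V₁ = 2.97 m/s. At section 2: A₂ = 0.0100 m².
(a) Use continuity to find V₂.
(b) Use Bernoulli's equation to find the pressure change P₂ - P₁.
(a) Continuity: A₁V₁=A₂V₂ -> V₂=A₁V₁/A₂=0.0177*2.97/0.0100=5.26 m/s
(b) Bernoulli: P₂-P₁=0.5*rho*(V₁^2-V₂^2)/1000=0.5*1025*(2.97^2-5.26^2)/1000=-9.659 kPa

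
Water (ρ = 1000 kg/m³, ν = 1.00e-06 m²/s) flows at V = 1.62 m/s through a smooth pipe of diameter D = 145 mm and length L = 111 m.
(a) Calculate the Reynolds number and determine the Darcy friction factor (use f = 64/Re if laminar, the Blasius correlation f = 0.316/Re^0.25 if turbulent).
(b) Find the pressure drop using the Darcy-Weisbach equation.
(a) Re = V·D/ν = 1.62·0.145/1.00e-06 = 234900 → turbulent (Re > 4000); f = 0.316/Re^0.25 = 0.316/234900^0.25 = 0.014354 (Blasius is strictly valid for Re ≲ 1e5; used here as the smooth-pipe estimate the problem specifies)
(b) Darcy-Weisbach: ΔP = f·(L/D)·½ρV²/1000 = 0.014354·(111/0.145)·½·1000·1.62²/1000 = 14.42 kPa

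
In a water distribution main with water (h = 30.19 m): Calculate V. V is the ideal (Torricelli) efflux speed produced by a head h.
Formula: V = \sqrt{2 g h}
V = √(2·9.81·30.19) = 24.34 m/s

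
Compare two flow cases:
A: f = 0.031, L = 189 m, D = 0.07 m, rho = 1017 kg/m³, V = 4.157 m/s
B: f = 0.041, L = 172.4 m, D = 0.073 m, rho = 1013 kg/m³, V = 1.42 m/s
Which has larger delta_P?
delta_P(A) = 735.5 kPa, delta_P(B) = 98.89 kPa. Answer: A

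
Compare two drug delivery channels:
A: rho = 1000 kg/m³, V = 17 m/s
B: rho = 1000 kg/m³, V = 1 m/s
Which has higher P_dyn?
P_dyn(A) = 144.5 kPa, P_dyn(B) = 0.5 kPa. Answer: A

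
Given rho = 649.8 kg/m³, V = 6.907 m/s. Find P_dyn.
Formula: P_{dyn} = \frac{1}{2} \rho V^2
P_dyn = 0.5·649.8·6.907²/1000 = 15.5 kPa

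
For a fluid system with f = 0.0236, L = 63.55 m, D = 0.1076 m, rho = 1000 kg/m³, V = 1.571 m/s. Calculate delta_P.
Formula: \Delta P = f \frac{L}{D} \frac{\rho V^2}{2}
delta_P = 0.0236·(63.55/0.1076)·0.5·1000·1.571²/1000 = 17.2 kPa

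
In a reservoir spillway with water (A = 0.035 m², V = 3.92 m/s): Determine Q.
Formula: Q = A V
Q = 0.035·3.92·1000 = 137.2 L/s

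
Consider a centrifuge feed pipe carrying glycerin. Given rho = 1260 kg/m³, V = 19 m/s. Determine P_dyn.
Formula: P_{dyn} = \frac{1}{2} \rho V^2
P_dyn = 0.5·1260·19²/1000 = 227.4 kPa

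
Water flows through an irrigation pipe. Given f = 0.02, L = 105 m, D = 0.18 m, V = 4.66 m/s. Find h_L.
Formula: h_L = f \frac{L}{D} \frac{V^2}{2g}
h_L = 0.02·(105/0.18)·4.66²/(2·9.81) = 12.91 m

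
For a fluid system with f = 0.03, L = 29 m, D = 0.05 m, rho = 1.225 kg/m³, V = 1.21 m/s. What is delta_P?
Formula: \Delta P = f \frac{L}{D} \frac{\rho V^2}{2}
delta_P = 0.03·(29/0.05)·0.5·1.225·1.21²/1000 = 0.0156 kPa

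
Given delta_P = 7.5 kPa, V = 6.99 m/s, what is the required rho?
Formula: V = \sqrt{\frac{2 \Delta P}{\rho}}
Substituting knowns: 6.99 = √(2·(7.5·1000)/rho)
Solving for rho: rho = 2·(7.5·1000)/6.99² = 307 kg/m³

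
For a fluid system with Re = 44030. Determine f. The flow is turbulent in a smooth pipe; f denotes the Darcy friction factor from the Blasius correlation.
Formula: f = \frac{0.316}{Re^{0.25}}
f = 0.316/44030^0.25 = 0.02181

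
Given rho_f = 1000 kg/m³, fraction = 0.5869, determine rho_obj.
Formula: f_{sub} = \frac{\rho_{obj}}{\rho_f}
Substituting knowns: 0.5869 = rho_obj/1000
Solving for rho_obj: rho_obj = 0.5869·1000 = 586.9 kg/m³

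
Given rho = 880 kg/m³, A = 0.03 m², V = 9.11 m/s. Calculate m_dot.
Formula: \dot{m} = \rho A V
m_dot = 880·0.03·9.11 = 240.5 kg/s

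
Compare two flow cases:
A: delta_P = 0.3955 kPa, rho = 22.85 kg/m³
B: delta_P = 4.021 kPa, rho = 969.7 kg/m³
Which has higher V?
V(A) = 5.884 m/s, V(B) = 2.88 m/s. Answer: A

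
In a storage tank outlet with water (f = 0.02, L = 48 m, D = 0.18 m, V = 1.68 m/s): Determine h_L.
Formula: h_L = f \frac{L}{D} \frac{V^2}{2g}
h_L = 0.02·(48/0.18)·1.68²/(2·9.81) = 0.7672 m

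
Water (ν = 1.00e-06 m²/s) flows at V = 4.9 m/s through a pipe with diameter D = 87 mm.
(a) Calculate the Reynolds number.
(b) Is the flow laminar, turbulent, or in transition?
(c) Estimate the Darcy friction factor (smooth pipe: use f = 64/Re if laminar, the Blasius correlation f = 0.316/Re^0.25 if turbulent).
(a) Re = V·D/ν = 4.9·0.087/1.00e-06 = 426300
(b) Flow regime: turbulent (Re > 4000)
(c) Friction factor: f = 0.316/Re^0.25 = 0.316/426300^0.25 = 0.01237 (Blasius is strictly valid for Re ≲ 1e5; used here as the smooth-pipe estimate the problem specifies)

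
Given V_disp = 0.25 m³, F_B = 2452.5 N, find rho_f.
Formula: F_B = \rho_f g V_{disp}
Substituting knowns: 2452.5 = rho_f·9.81·0.25
Solving for rho_f: rho_f = 2452.5/(9.81·0.25) = 1000 kg/m³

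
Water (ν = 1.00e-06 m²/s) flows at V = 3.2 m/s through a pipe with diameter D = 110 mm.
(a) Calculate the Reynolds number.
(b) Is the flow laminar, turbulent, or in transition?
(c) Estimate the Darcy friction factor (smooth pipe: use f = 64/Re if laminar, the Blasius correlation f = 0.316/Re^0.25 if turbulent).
(a) Re = V·D/ν = 3.2·0.11/1.00e-06 = 352000
(b) Flow regime: turbulent (Re > 4000)
(c) Friction factor: f = 0.316/Re^0.25 = 0.316/352000^0.25 = 0.01297 (Blasius is strictly valid for Re ≲ 1e5; used here as the smooth-pipe estimate the problem specifies)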